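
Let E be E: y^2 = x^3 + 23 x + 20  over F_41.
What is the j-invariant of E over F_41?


Delta = -16(4 a^3 + 27 b^2) mod 41 = 40
-1728 * (4 a)^3 = -1728 * (4*23)^3 mod 41 = 27
j = 27 * 40^(-1) mod 41 = 14

j = 14 (mod 41)


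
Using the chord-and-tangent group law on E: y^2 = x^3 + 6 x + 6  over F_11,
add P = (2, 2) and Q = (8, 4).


P != Q, so use the chord formula.
s = (y2 - y1) / (x2 - x1) = (2) / (6) mod 11 = 4
x3 = s^2 - x1 - x2 mod 11 = 4^2 - 2 - 8 = 6
y3 = s (x1 - x3) - y1 mod 11 = 4 * (2 - 6) - 2 = 4

P + Q = (6, 4)


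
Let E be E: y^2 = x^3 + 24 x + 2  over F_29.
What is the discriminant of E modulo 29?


4 a^3 + 27 b^2 = 4*24^3 + 27*2^2 = 55296 + 108 = 55404
Delta = -16 * (55404) = -886464
Delta mod 29 = 8

Delta = 8 (mod 29)


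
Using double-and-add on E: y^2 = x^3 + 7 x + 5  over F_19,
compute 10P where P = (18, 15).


k = 10 = 1010_2 (binary, LSB first: 0101)
Double-and-add from P = (18, 15):
  bit 0 = 0: acc unchanged = O
  bit 1 = 1: acc = O + (0, 10) = (0, 10)
  bit 2 = 0: acc unchanged = (0, 10)
  bit 3 = 1: acc = (0, 10) + (6, 15) = (10, 7)

10P = (10, 7)


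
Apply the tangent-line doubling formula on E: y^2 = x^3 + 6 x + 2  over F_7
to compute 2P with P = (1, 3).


Doubling: s = (3 x1^2 + a) / (2 y1)
s = (3*1^2 + 6) / (2*3) mod 7 = 5
x3 = s^2 - 2 x1 mod 7 = 5^2 - 2*1 = 2
y3 = s (x1 - x3) - y1 mod 7 = 5 * (1 - 2) - 3 = 6

2P = (2, 6)


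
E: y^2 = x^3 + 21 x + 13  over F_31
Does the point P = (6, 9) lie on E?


Check whether y^2 = x^3 + 21 x + 13 (mod 31) for (x, y) = (6, 9).
LHS: y^2 = 9^2 mod 31 = 19
RHS: x^3 + 21 x + 13 = 6^3 + 21*6 + 13 mod 31 = 14
LHS != RHS

No, not on the curve


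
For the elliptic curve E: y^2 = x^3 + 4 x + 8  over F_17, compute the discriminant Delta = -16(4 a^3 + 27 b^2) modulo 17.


4 a^3 + 27 b^2 = 4*4^3 + 27*8^2 = 256 + 1728 = 1984
Delta = -16 * (1984) = -31744
Delta mod 17 = 12

Delta = 12 (mod 17)


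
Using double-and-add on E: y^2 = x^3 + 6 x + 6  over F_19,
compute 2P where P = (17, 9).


k = 2 = 10_2 (binary, LSB first: 01)
Double-and-add from P = (17, 9):
  bit 0 = 0: acc unchanged = O
  bit 1 = 1: acc = O + (5, 3) = (5, 3)

2P = (5, 3)


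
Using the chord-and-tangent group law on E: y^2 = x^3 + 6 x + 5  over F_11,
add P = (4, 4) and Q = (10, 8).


P != Q, so use the chord formula.
s = (y2 - y1) / (x2 - x1) = (4) / (6) mod 11 = 8
x3 = s^2 - x1 - x2 mod 11 = 8^2 - 4 - 10 = 6
y3 = s (x1 - x3) - y1 mod 11 = 8 * (4 - 6) - 4 = 2

P + Q = (6, 2)


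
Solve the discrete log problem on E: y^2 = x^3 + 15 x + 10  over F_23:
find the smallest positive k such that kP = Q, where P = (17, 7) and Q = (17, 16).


Enumerate multiples of P until we hit Q = (17, 16):
  1P = (17, 7)
  2P = (2, 18)
  3P = (12, 20)
  4P = (21, 8)
  5P = (21, 15)
  6P = (12, 3)
  7P = (2, 5)
  8P = (17, 16)
Match found at i = 8.

k = 8


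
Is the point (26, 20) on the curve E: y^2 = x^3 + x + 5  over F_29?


Check whether y^2 = x^3 + 1 x + 5 (mod 29) for (x, y) = (26, 20).
LHS: y^2 = 20^2 mod 29 = 23
RHS: x^3 + 1 x + 5 = 26^3 + 1*26 + 5 mod 29 = 4
LHS != RHS

No, not on the curve


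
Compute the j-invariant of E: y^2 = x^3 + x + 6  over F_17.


Delta = -16(4 a^3 + 27 b^2) mod 17 = 7
-1728 * (4 a)^3 = -1728 * (4*1)^3 mod 17 = 10
j = 10 * 7^(-1) mod 17 = 16

j = 16 (mod 17)


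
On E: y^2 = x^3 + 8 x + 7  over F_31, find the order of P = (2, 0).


Compute successive multiples of P until we hit O:
  1P = (2, 0)
  2P = O

ord(P) = 2


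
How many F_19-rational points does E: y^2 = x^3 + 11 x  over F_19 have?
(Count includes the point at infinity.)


For each x in F_19, count y with y^2 = x^3 + 11 x + 0 mod 19:
  x = 0: RHS = 0, y in [0]  -> 1 point(s)
  x = 2: RHS = 11, y in [7, 12]  -> 2 point(s)
  x = 5: RHS = 9, y in [3, 16]  -> 2 point(s)
  x = 6: RHS = 16, y in [4, 15]  -> 2 point(s)
  x = 8: RHS = 11, y in [7, 12]  -> 2 point(s)
  x = 9: RHS = 11, y in [7, 12]  -> 2 point(s)
  x = 12: RHS = 17, y in [6, 13]  -> 2 point(s)
  x = 15: RHS = 6, y in [5, 14]  -> 2 point(s)
  x = 16: RHS = 16, y in [4, 15]  -> 2 point(s)
  x = 18: RHS = 7, y in [8, 11]  -> 2 point(s)
Affine points: 19. Add the point at infinity: total = 20.

#E(F_19) = 20


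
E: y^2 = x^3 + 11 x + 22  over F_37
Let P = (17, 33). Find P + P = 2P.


Doubling: s = (3 x1^2 + a) / (2 y1)
s = (3*17^2 + 11) / (2*33) mod 37 = 29
x3 = s^2 - 2 x1 mod 37 = 29^2 - 2*17 = 30
y3 = s (x1 - x3) - y1 mod 37 = 29 * (17 - 30) - 33 = 34

2P = (30, 34)


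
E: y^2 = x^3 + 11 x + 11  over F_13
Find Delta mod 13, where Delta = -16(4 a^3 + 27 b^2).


4 a^3 + 27 b^2 = 4*11^3 + 27*11^2 = 5324 + 3267 = 8591
Delta = -16 * (8591) = -137456
Delta mod 13 = 6

Delta = 6 (mod 13)


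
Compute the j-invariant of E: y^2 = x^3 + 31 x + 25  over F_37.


Delta = -16(4 a^3 + 27 b^2) mod 37 = 12
-1728 * (4 a)^3 = -1728 * (4*31)^3 mod 37 = 6
j = 6 * 12^(-1) mod 37 = 19

j = 19 (mod 37)


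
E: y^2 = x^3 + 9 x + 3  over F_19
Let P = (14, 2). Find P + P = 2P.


Doubling: s = (3 x1^2 + a) / (2 y1)
s = (3*14^2 + 9) / (2*2) mod 19 = 2
x3 = s^2 - 2 x1 mod 19 = 2^2 - 2*14 = 14
y3 = s (x1 - x3) - y1 mod 19 = 2 * (14 - 14) - 2 = 17

2P = (14, 17)


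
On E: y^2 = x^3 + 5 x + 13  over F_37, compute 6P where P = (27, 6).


k = 6 = 110_2 (binary, LSB first: 011)
Double-and-add from P = (27, 6):
  bit 0 = 0: acc unchanged = O
  bit 1 = 1: acc = O + (9, 26) = (9, 26)
  bit 2 = 1: acc = (9, 26) + (10, 29) = (27, 31)

6P = (27, 31)


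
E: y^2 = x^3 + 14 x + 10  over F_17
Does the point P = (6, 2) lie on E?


Check whether y^2 = x^3 + 14 x + 10 (mod 17) for (x, y) = (6, 2).
LHS: y^2 = 2^2 mod 17 = 4
RHS: x^3 + 14 x + 10 = 6^3 + 14*6 + 10 mod 17 = 4
LHS = RHS

Yes, on the curve


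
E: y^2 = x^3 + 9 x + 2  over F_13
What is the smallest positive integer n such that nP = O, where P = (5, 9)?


Compute successive multiples of P until we hit O:
  1P = (5, 9)
  2P = (6, 8)
  3P = (3, 2)
  4P = (1, 5)
  5P = (8, 1)
  6P = (10, 0)
  7P = (8, 12)
  8P = (1, 8)
  ... (continuing to 12P)
  12P = O

ord(P) = 12


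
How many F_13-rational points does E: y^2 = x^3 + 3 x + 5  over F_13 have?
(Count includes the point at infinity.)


For each x in F_13, count y with y^2 = x^3 + 3 x + 5 mod 13:
  x = 1: RHS = 9, y in [3, 10]  -> 2 point(s)
  x = 4: RHS = 3, y in [4, 9]  -> 2 point(s)
  x = 11: RHS = 4, y in [2, 11]  -> 2 point(s)
  x = 12: RHS = 1, y in [1, 12]  -> 2 point(s)
Affine points: 8. Add the point at infinity: total = 9.

#E(F_13) = 9


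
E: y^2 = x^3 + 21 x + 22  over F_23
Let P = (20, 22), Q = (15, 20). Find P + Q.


P != Q, so use the chord formula.
s = (y2 - y1) / (x2 - x1) = (21) / (18) mod 23 = 5
x3 = s^2 - x1 - x2 mod 23 = 5^2 - 20 - 15 = 13
y3 = s (x1 - x3) - y1 mod 23 = 5 * (20 - 13) - 22 = 13

P + Q = (13, 13)


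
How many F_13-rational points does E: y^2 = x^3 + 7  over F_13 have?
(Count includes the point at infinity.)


For each x in F_13, count y with y^2 = x^3 + 0 x + 7 mod 13:
  x = 7: RHS = 12, y in [5, 8]  -> 2 point(s)
  x = 8: RHS = 12, y in [5, 8]  -> 2 point(s)
  x = 11: RHS = 12, y in [5, 8]  -> 2 point(s)
Affine points: 6. Add the point at infinity: total = 7.

#E(F_13) = 7


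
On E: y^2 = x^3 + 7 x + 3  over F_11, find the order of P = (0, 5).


Compute successive multiples of P until we hit O:
  1P = (0, 5)
  2P = (5, 8)
  3P = (9, 5)
  4P = (2, 6)
  5P = (1, 0)
  6P = (2, 5)
  7P = (9, 6)
  8P = (5, 3)
  ... (continuing to 10P)
  10P = O

ord(P) = 10


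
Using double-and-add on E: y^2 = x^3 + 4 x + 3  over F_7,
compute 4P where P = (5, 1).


k = 4 = 100_2 (binary, LSB first: 001)
Double-and-add from P = (5, 1):
  bit 0 = 0: acc unchanged = O
  bit 1 = 0: acc unchanged = O
  bit 2 = 1: acc = O + (5, 1) = (5, 1)

4P = (5, 1)


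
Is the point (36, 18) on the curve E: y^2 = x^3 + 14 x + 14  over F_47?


Check whether y^2 = x^3 + 14 x + 14 (mod 47) for (x, y) = (36, 18).
LHS: y^2 = 18^2 mod 47 = 42
RHS: x^3 + 14 x + 14 = 36^3 + 14*36 + 14 mod 47 = 33
LHS != RHS

No, not on the curve


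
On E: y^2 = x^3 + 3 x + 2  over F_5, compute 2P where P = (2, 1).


Doubling: s = (3 x1^2 + a) / (2 y1)
s = (3*2^2 + 3) / (2*1) mod 5 = 0
x3 = s^2 - 2 x1 mod 5 = 0^2 - 2*2 = 1
y3 = s (x1 - x3) - y1 mod 5 = 0 * (2 - 1) - 1 = 4

2P = (1, 4)


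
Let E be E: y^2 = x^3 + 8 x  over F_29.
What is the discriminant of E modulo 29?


4 a^3 + 27 b^2 = 4*8^3 + 27*0^2 = 2048 + 0 = 2048
Delta = -16 * (2048) = -32768
Delta mod 29 = 2

Delta = 2 (mod 29)


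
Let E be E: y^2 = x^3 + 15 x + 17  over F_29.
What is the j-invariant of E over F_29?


Delta = -16(4 a^3 + 27 b^2) mod 29 = 18
-1728 * (4 a)^3 = -1728 * (4*15)^3 mod 29 = 9
j = 9 * 18^(-1) mod 29 = 15

j = 15 (mod 29)


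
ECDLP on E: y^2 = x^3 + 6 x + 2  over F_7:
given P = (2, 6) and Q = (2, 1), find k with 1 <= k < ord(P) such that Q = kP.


Enumerate multiples of P until we hit Q = (2, 1):
  1P = (2, 6)
  2P = (0, 4)
  3P = (6, 4)
  4P = (1, 4)
  5P = (1, 3)
  6P = (6, 3)
  7P = (0, 3)
  8P = (2, 1)
Match found at i = 8.

k = 8


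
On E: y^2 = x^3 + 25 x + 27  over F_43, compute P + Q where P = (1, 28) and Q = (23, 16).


P != Q, so use the chord formula.
s = (y2 - y1) / (x2 - x1) = (31) / (22) mod 43 = 19
x3 = s^2 - x1 - x2 mod 43 = 19^2 - 1 - 23 = 36
y3 = s (x1 - x3) - y1 mod 43 = 19 * (1 - 36) - 28 = 38

P + Q = (36, 38)


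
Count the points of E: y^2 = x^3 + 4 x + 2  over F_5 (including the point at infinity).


For each x in F_5, count y with y^2 = x^3 + 4 x + 2 mod 5:
  x = 3: RHS = 1, y in [1, 4]  -> 2 point(s)
Affine points: 2. Add the point at infinity: total = 3.

#E(F_5) = 3


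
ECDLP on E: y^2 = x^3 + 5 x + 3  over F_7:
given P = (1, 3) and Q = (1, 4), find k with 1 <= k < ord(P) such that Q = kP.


Enumerate multiples of P until we hit Q = (1, 4):
  1P = (1, 3)
  2P = (6, 2)
  3P = (2, 0)
  4P = (6, 5)
  5P = (1, 4)
Match found at i = 5.

k = 5


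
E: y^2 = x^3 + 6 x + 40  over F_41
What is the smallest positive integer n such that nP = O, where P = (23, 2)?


Compute successive multiples of P until we hit O:
  1P = (23, 2)
  2P = (28, 26)
  3P = (36, 34)
  4P = (31, 13)
  5P = (19, 24)
  6P = (19, 17)
  7P = (31, 28)
  8P = (36, 7)
  ... (continuing to 11P)
  11P = O

ord(P) = 11


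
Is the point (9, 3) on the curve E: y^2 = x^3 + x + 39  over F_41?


Check whether y^2 = x^3 + 1 x + 39 (mod 41) for (x, y) = (9, 3).
LHS: y^2 = 3^2 mod 41 = 9
RHS: x^3 + 1 x + 39 = 9^3 + 1*9 + 39 mod 41 = 39
LHS != RHS

No, not on the curve


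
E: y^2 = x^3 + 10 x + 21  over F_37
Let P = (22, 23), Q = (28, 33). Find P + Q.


P != Q, so use the chord formula.
s = (y2 - y1) / (x2 - x1) = (10) / (6) mod 37 = 14
x3 = s^2 - x1 - x2 mod 37 = 14^2 - 22 - 28 = 35
y3 = s (x1 - x3) - y1 mod 37 = 14 * (22 - 35) - 23 = 17

P + Q = (35, 17)


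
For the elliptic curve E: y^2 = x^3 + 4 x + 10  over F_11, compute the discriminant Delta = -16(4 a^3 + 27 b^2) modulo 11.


4 a^3 + 27 b^2 = 4*4^3 + 27*10^2 = 256 + 2700 = 2956
Delta = -16 * (2956) = -47296
Delta mod 11 = 4

Delta = 4 (mod 11)


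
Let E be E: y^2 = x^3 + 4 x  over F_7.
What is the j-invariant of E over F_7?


Delta = -16(4 a^3 + 27 b^2) mod 7 = 6
-1728 * (4 a)^3 = -1728 * (4*4)^3 mod 7 = 1
j = 1 * 6^(-1) mod 7 = 6

j = 6 (mod 7)


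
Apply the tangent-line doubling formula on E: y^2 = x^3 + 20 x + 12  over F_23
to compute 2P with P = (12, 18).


Doubling: s = (3 x1^2 + a) / (2 y1)
s = (3*12^2 + 20) / (2*18) mod 23 = 10
x3 = s^2 - 2 x1 mod 23 = 10^2 - 2*12 = 7
y3 = s (x1 - x3) - y1 mod 23 = 10 * (12 - 7) - 18 = 9

2P = (7, 9)


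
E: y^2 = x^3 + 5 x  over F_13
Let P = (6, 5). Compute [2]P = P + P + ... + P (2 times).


k = 2 = 10_2 (binary, LSB first: 01)
Double-and-add from P = (6, 5):
  bit 0 = 0: acc unchanged = O
  bit 1 = 1: acc = O + (10, 7) = (10, 7)

2P = (10, 7)


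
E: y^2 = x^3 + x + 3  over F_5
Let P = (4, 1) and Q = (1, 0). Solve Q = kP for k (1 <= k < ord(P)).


Enumerate multiples of P until we hit Q = (1, 0):
  1P = (4, 1)
  2P = (1, 0)
Match found at i = 2.

k = 2


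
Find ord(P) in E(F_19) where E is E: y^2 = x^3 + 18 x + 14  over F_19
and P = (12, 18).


Compute successive multiples of P until we hit O:
  1P = (12, 18)
  2P = (4, 6)
  3P = (10, 4)
  4P = (8, 10)
  5P = (3, 0)
  6P = (8, 9)
  7P = (10, 15)
  8P = (4, 13)
  ... (continuing to 10P)
  10P = O

ord(P) = 10


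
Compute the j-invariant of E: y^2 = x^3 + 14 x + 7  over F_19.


Delta = -16(4 a^3 + 27 b^2) mod 19 = 18
-1728 * (4 a)^3 = -1728 * (4*14)^3 mod 19 = 18
j = 18 * 18^(-1) mod 19 = 1

j = 1 (mod 19)


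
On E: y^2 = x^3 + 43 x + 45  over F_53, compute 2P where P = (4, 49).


Doubling: s = (3 x1^2 + a) / (2 y1)
s = (3*4^2 + 43) / (2*49) mod 53 = 35
x3 = s^2 - 2 x1 mod 53 = 35^2 - 2*4 = 51
y3 = s (x1 - x3) - y1 mod 53 = 35 * (4 - 51) - 49 = 2

2P = (51, 2)


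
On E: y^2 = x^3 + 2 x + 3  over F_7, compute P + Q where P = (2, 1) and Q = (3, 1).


P != Q, so use the chord formula.
s = (y2 - y1) / (x2 - x1) = (0) / (1) mod 7 = 0
x3 = s^2 - x1 - x2 mod 7 = 0^2 - 2 - 3 = 2
y3 = s (x1 - x3) - y1 mod 7 = 0 * (2 - 2) - 1 = 6

P + Q = (2, 6)


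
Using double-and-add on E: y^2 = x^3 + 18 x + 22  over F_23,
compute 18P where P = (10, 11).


k = 18 = 10010_2 (binary, LSB first: 01001)
Double-and-add from P = (10, 11):
  bit 0 = 0: acc unchanged = O
  bit 1 = 1: acc = O + (19, 22) = (19, 22)
  bit 2 = 0: acc unchanged = (19, 22)
  bit 3 = 0: acc unchanged = (19, 22)
  bit 4 = 1: acc = (19, 22) + (6, 1) = (10, 12)

18P = (10, 12)


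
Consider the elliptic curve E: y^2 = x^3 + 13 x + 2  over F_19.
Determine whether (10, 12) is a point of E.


Check whether y^2 = x^3 + 13 x + 2 (mod 19) for (x, y) = (10, 12).
LHS: y^2 = 12^2 mod 19 = 11
RHS: x^3 + 13 x + 2 = 10^3 + 13*10 + 2 mod 19 = 11
LHS = RHS

Yes, on the curve


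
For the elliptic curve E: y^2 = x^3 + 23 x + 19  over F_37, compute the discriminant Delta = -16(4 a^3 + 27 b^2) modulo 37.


4 a^3 + 27 b^2 = 4*23^3 + 27*19^2 = 48668 + 9747 = 58415
Delta = -16 * (58415) = -934640
Delta mod 37 = 17

Delta = 17 (mod 37)


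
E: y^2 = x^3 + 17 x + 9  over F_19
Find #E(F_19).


For each x in F_19, count y with y^2 = x^3 + 17 x + 9 mod 19:
  x = 0: RHS = 9, y in [3, 16]  -> 2 point(s)
  x = 3: RHS = 11, y in [7, 12]  -> 2 point(s)
  x = 6: RHS = 4, y in [2, 17]  -> 2 point(s)
  x = 8: RHS = 11, y in [7, 12]  -> 2 point(s)
  x = 9: RHS = 17, y in [6, 13]  -> 2 point(s)
  x = 10: RHS = 1, y in [1, 18]  -> 2 point(s)
  x = 11: RHS = 7, y in [8, 11]  -> 2 point(s)
  x = 16: RHS = 7, y in [8, 11]  -> 2 point(s)
  x = 17: RHS = 5, y in [9, 10]  -> 2 point(s)
Affine points: 18. Add the point at infinity: total = 19.

#E(F_19) = 19


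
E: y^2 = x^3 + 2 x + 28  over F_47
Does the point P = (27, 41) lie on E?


Check whether y^2 = x^3 + 2 x + 28 (mod 47) for (x, y) = (27, 41).
LHS: y^2 = 41^2 mod 47 = 36
RHS: x^3 + 2 x + 28 = 27^3 + 2*27 + 28 mod 47 = 25
LHS != RHS

No, not on the curve


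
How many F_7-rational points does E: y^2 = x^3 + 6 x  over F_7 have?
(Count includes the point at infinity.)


For each x in F_7, count y with y^2 = x^3 + 6 x + 0 mod 7:
  x = 0: RHS = 0, y in [0]  -> 1 point(s)
  x = 1: RHS = 0, y in [0]  -> 1 point(s)
  x = 4: RHS = 4, y in [2, 5]  -> 2 point(s)
  x = 5: RHS = 1, y in [1, 6]  -> 2 point(s)
  x = 6: RHS = 0, y in [0]  -> 1 point(s)
Affine points: 7. Add the point at infinity: total = 8.

#E(F_7) = 8


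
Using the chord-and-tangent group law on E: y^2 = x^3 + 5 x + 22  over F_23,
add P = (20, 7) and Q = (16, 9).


P != Q, so use the chord formula.
s = (y2 - y1) / (x2 - x1) = (2) / (19) mod 23 = 11
x3 = s^2 - x1 - x2 mod 23 = 11^2 - 20 - 16 = 16
y3 = s (x1 - x3) - y1 mod 23 = 11 * (20 - 16) - 7 = 14

P + Q = (16, 14)


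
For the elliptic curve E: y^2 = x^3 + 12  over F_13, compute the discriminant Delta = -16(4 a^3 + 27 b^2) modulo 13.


4 a^3 + 27 b^2 = 4*0^3 + 27*12^2 = 0 + 3888 = 3888
Delta = -16 * (3888) = -62208
Delta mod 13 = 10

Delta = 10 (mod 13)


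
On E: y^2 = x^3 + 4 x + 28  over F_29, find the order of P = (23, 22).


Compute successive multiples of P until we hit O:
  1P = (23, 22)
  2P = (18, 25)
  3P = (22, 18)
  4P = (0, 12)
  5P = (12, 8)
  6P = (10, 13)
  7P = (3, 3)
  8P = (25, 8)
  ... (continuing to 31P)
  31P = O

ord(P) = 31


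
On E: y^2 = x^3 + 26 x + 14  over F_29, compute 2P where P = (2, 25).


Doubling: s = (3 x1^2 + a) / (2 y1)
s = (3*2^2 + 26) / (2*25) mod 29 = 17
x3 = s^2 - 2 x1 mod 29 = 17^2 - 2*2 = 24
y3 = s (x1 - x3) - y1 mod 29 = 17 * (2 - 24) - 25 = 7

2P = (24, 7)


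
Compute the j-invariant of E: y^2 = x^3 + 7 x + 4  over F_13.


Delta = -16(4 a^3 + 27 b^2) mod 13 = 9
-1728 * (4 a)^3 = -1728 * (4*7)^3 mod 13 = 8
j = 8 * 9^(-1) mod 13 = 11

j = 11 (mod 13)


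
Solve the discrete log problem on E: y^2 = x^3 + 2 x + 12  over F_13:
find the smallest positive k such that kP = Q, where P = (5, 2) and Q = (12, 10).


Enumerate multiples of P until we hit Q = (12, 10):
  1P = (5, 2)
  2P = (12, 3)
  3P = (0, 8)
  4P = (11, 0)
  5P = (0, 5)
  6P = (12, 10)
Match found at i = 6.

k = 6


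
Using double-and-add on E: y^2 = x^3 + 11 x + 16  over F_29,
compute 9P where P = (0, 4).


k = 9 = 1001_2 (binary, LSB first: 1001)
Double-and-add from P = (0, 4):
  bit 0 = 1: acc = O + (0, 4) = (0, 4)
  bit 1 = 0: acc unchanged = (0, 4)
  bit 2 = 0: acc unchanged = (0, 4)
  bit 3 = 1: acc = (0, 4) + (16, 5) = (7, 1)

9P = (7, 1)


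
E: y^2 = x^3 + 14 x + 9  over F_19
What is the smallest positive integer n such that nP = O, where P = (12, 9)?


Compute successive multiples of P until we hit O:
  1P = (12, 9)
  2P = (0, 16)
  3P = (8, 14)
  4P = (16, 15)
  5P = (17, 12)
  6P = (1, 9)
  7P = (6, 10)
  8P = (10, 16)
  ... (continuing to 23P)
  23P = O

ord(P) = 23


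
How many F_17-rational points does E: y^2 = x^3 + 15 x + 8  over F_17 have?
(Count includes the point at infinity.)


For each x in F_17, count y with y^2 = x^3 + 15 x + 8 mod 17:
  x = 0: RHS = 8, y in [5, 12]  -> 2 point(s)
  x = 4: RHS = 13, y in [8, 9]  -> 2 point(s)
  x = 5: RHS = 4, y in [2, 15]  -> 2 point(s)
  x = 6: RHS = 8, y in [5, 12]  -> 2 point(s)
  x = 10: RHS = 2, y in [6, 11]  -> 2 point(s)
  x = 11: RHS = 8, y in [5, 12]  -> 2 point(s)
  x = 14: RHS = 4, y in [2, 15]  -> 2 point(s)
  x = 15: RHS = 4, y in [2, 15]  -> 2 point(s)
  x = 16: RHS = 9, y in [3, 14]  -> 2 point(s)
Affine points: 18. Add the point at infinity: total = 19.

#E(F_17) = 19


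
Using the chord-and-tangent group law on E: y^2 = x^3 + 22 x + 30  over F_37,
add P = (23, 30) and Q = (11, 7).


P != Q, so use the chord formula.
s = (y2 - y1) / (x2 - x1) = (14) / (25) mod 37 = 5
x3 = s^2 - x1 - x2 mod 37 = 5^2 - 23 - 11 = 28
y3 = s (x1 - x3) - y1 mod 37 = 5 * (23 - 28) - 30 = 19

P + Q = (28, 19)


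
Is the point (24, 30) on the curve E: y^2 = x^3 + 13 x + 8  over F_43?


Check whether y^2 = x^3 + 13 x + 8 (mod 43) for (x, y) = (24, 30).
LHS: y^2 = 30^2 mod 43 = 40
RHS: x^3 + 13 x + 8 = 24^3 + 13*24 + 8 mod 43 = 40
LHS = RHS

Yes, on the curve


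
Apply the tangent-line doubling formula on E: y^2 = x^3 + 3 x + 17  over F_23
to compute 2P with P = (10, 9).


Doubling: s = (3 x1^2 + a) / (2 y1)
s = (3*10^2 + 3) / (2*9) mod 23 = 13
x3 = s^2 - 2 x1 mod 23 = 13^2 - 2*10 = 11
y3 = s (x1 - x3) - y1 mod 23 = 13 * (10 - 11) - 9 = 1

2P = (11, 1)


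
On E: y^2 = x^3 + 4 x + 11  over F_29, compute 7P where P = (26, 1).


k = 7 = 111_2 (binary, LSB first: 111)
Double-and-add from P = (26, 1):
  bit 0 = 1: acc = O + (26, 1) = (26, 1)
  bit 1 = 1: acc = (26, 1) + (7, 18) = (16, 16)
  bit 2 = 1: acc = (16, 16) + (11, 20) = (27, 16)

7P = (27, 16)


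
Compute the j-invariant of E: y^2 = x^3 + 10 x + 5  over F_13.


Delta = -16(4 a^3 + 27 b^2) mod 13 = 2
-1728 * (4 a)^3 = -1728 * (4*10)^3 mod 13 = 1
j = 1 * 2^(-1) mod 13 = 7

j = 7 (mod 13)


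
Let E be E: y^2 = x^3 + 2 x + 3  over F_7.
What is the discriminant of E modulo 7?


4 a^3 + 27 b^2 = 4*2^3 + 27*3^2 = 32 + 243 = 275
Delta = -16 * (275) = -4400
Delta mod 7 = 3

Delta = 3 (mod 7)


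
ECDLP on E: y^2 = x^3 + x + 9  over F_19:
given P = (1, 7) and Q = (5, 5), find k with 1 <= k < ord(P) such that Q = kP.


Enumerate multiples of P until we hit Q = (5, 5):
  1P = (1, 7)
  2P = (7, 13)
  3P = (12, 1)
  4P = (3, 1)
  5P = (5, 5)
Match found at i = 5.

k = 5


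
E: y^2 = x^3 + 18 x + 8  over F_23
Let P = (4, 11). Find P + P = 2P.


Doubling: s = (3 x1^2 + a) / (2 y1)
s = (3*4^2 + 18) / (2*11) mod 23 = 3
x3 = s^2 - 2 x1 mod 23 = 3^2 - 2*4 = 1
y3 = s (x1 - x3) - y1 mod 23 = 3 * (4 - 1) - 11 = 21

2P = (1, 21)


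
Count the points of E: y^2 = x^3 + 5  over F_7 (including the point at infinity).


For each x in F_7, count y with y^2 = x^3 + 0 x + 5 mod 7:
  x = 3: RHS = 4, y in [2, 5]  -> 2 point(s)
  x = 5: RHS = 4, y in [2, 5]  -> 2 point(s)
  x = 6: RHS = 4, y in [2, 5]  -> 2 point(s)
Affine points: 6. Add the point at infinity: total = 7.

#E(F_7) = 7


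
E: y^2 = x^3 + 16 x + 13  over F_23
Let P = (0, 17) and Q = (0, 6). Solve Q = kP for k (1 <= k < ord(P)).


Enumerate multiples of P until we hit Q = (0, 6):
  1P = (0, 17)
  2P = (12, 22)
  3P = (19, 0)
  4P = (12, 1)
  5P = (0, 6)
Match found at i = 5.

k = 5


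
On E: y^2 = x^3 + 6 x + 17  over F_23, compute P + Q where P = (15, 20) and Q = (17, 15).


P != Q, so use the chord formula.
s = (y2 - y1) / (x2 - x1) = (18) / (2) mod 23 = 9
x3 = s^2 - x1 - x2 mod 23 = 9^2 - 15 - 17 = 3
y3 = s (x1 - x3) - y1 mod 23 = 9 * (15 - 3) - 20 = 19

P + Q = (3, 19)


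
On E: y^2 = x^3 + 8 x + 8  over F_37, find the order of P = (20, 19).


Compute successive multiples of P until we hit O:
  1P = (20, 19)
  2P = (18, 29)
  3P = (24, 1)
  4P = (4, 20)
  5P = (25, 16)
  6P = (19, 10)
  7P = (5, 5)
  8P = (28, 13)
  ... (continuing to 40P)
  40P = O

ord(P) = 40


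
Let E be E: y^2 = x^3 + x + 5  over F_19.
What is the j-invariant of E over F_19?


Delta = -16(4 a^3 + 27 b^2) mod 19 = 4
-1728 * (4 a)^3 = -1728 * (4*1)^3 mod 19 = 7
j = 7 * 4^(-1) mod 19 = 16

j = 16 (mod 19)


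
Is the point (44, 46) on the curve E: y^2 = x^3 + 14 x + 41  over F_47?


Check whether y^2 = x^3 + 14 x + 41 (mod 47) for (x, y) = (44, 46).
LHS: y^2 = 46^2 mod 47 = 1
RHS: x^3 + 14 x + 41 = 44^3 + 14*44 + 41 mod 47 = 19
LHS != RHS

No, not on the curve


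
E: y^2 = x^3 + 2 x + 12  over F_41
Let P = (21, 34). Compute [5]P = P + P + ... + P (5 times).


k = 5 = 101_2 (binary, LSB first: 101)
Double-and-add from P = (21, 34):
  bit 0 = 1: acc = O + (21, 34) = (21, 34)
  bit 1 = 0: acc unchanged = (21, 34)
  bit 2 = 1: acc = (21, 34) + (3, 39) = (21, 7)

5P = (21, 7)


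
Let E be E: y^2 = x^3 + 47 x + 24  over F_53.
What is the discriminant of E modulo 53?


4 a^3 + 27 b^2 = 4*47^3 + 27*24^2 = 415292 + 15552 = 430844
Delta = -16 * (430844) = -6893504
Delta mod 53 = 47

Delta = 47 (mod 53)


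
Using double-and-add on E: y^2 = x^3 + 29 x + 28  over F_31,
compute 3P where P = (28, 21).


k = 3 = 11_2 (binary, LSB first: 11)
Double-and-add from P = (28, 21):
  bit 0 = 1: acc = O + (28, 21) = (28, 21)
  bit 1 = 1: acc = (28, 21) + (25, 14) = (11, 29)

3P = (11, 29)


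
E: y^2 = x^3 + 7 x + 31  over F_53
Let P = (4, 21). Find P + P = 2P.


Doubling: s = (3 x1^2 + a) / (2 y1)
s = (3*4^2 + 7) / (2*21) mod 53 = 48
x3 = s^2 - 2 x1 mod 53 = 48^2 - 2*4 = 17
y3 = s (x1 - x3) - y1 mod 53 = 48 * (4 - 17) - 21 = 44

2P = (17, 44)


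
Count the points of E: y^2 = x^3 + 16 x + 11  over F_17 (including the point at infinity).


For each x in F_17, count y with y^2 = x^3 + 16 x + 11 mod 17:
  x = 2: RHS = 0, y in [0]  -> 1 point(s)
  x = 3: RHS = 1, y in [1, 16]  -> 2 point(s)
  x = 6: RHS = 0, y in [0]  -> 1 point(s)
  x = 9: RHS = 0, y in [0]  -> 1 point(s)
  x = 10: RHS = 15, y in [7, 10]  -> 2 point(s)
  x = 13: RHS = 2, y in [6, 11]  -> 2 point(s)
  x = 14: RHS = 4, y in [2, 15]  -> 2 point(s)
Affine points: 11. Add the point at infinity: total = 12.

#E(F_17) = 12


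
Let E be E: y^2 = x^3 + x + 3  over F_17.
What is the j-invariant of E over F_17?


Delta = -16(4 a^3 + 27 b^2) mod 17 = 9
-1728 * (4 a)^3 = -1728 * (4*1)^3 mod 17 = 10
j = 10 * 9^(-1) mod 17 = 3

j = 3 (mod 17)


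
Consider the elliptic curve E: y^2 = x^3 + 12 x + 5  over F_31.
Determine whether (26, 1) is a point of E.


Check whether y^2 = x^3 + 12 x + 5 (mod 31) for (x, y) = (26, 1).
LHS: y^2 = 1^2 mod 31 = 1
RHS: x^3 + 12 x + 5 = 26^3 + 12*26 + 5 mod 31 = 6
LHS != RHS

No, not on the curve


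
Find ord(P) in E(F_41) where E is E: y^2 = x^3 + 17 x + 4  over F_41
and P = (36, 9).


Compute successive multiples of P until we hit O:
  1P = (36, 9)
  2P = (26, 33)
  3P = (11, 13)
  4P = (12, 38)
  5P = (24, 38)
  6P = (23, 4)
  7P = (28, 13)
  8P = (8, 18)
  ... (continuing to 21P)
  21P = O

ord(P) = 21


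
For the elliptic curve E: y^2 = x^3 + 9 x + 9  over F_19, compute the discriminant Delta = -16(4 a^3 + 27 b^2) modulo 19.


4 a^3 + 27 b^2 = 4*9^3 + 27*9^2 = 2916 + 2187 = 5103
Delta = -16 * (5103) = -81648
Delta mod 19 = 14

Delta = 14 (mod 19)


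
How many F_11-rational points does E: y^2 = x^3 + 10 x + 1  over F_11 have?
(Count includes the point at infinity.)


For each x in F_11, count y with y^2 = x^3 + 10 x + 1 mod 11:
  x = 0: RHS = 1, y in [1, 10]  -> 2 point(s)
  x = 1: RHS = 1, y in [1, 10]  -> 2 point(s)
  x = 3: RHS = 3, y in [5, 6]  -> 2 point(s)
  x = 5: RHS = 0, y in [0]  -> 1 point(s)
  x = 10: RHS = 1, y in [1, 10]  -> 2 point(s)
Affine points: 9. Add the point at infinity: total = 10.

#E(F_11) = 10


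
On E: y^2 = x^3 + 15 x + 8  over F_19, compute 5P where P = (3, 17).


k = 5 = 101_2 (binary, LSB first: 101)
Double-and-add from P = (3, 17):
  bit 0 = 1: acc = O + (3, 17) = (3, 17)
  bit 1 = 0: acc unchanged = (3, 17)
  bit 2 = 1: acc = (3, 17) + (14, 6) = (3, 2)

5P = (3, 2)


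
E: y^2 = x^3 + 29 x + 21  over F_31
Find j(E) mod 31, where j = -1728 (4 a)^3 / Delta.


Delta = -16(4 a^3 + 27 b^2) mod 31 = 30
-1728 * (4 a)^3 = -1728 * (4*29)^3 mod 31 = 27
j = 27 * 30^(-1) mod 31 = 4

j = 4 (mod 31)


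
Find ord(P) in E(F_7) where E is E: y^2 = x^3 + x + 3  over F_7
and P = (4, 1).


Compute successive multiples of P until we hit O:
  1P = (4, 1)
  2P = (6, 6)
  3P = (5, 0)
  4P = (6, 1)
  5P = (4, 6)
  6P = O

ord(P) = 6


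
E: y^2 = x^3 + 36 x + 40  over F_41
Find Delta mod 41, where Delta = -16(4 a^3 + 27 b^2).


4 a^3 + 27 b^2 = 4*36^3 + 27*40^2 = 186624 + 43200 = 229824
Delta = -16 * (229824) = -3677184
Delta mod 41 = 24

Delta = 24 (mod 41)


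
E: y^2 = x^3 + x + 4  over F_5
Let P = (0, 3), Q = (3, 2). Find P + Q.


P != Q, so use the chord formula.
s = (y2 - y1) / (x2 - x1) = (4) / (3) mod 5 = 3
x3 = s^2 - x1 - x2 mod 5 = 3^2 - 0 - 3 = 1
y3 = s (x1 - x3) - y1 mod 5 = 3 * (0 - 1) - 3 = 4

P + Q = (1, 4)


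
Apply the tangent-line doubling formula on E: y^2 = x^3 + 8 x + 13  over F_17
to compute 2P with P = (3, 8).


Doubling: s = (3 x1^2 + a) / (2 y1)
s = (3*3^2 + 8) / (2*8) mod 17 = 16
x3 = s^2 - 2 x1 mod 17 = 16^2 - 2*3 = 12
y3 = s (x1 - x3) - y1 mod 17 = 16 * (3 - 12) - 8 = 1

2P = (12, 1)


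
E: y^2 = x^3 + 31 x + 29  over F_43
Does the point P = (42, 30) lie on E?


Check whether y^2 = x^3 + 31 x + 29 (mod 43) for (x, y) = (42, 30).
LHS: y^2 = 30^2 mod 43 = 40
RHS: x^3 + 31 x + 29 = 42^3 + 31*42 + 29 mod 43 = 40
LHS = RHS

Yes, on the curve


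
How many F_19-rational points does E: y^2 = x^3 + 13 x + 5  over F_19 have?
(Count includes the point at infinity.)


For each x in F_19, count y with y^2 = x^3 + 13 x + 5 mod 19:
  x = 0: RHS = 5, y in [9, 10]  -> 2 point(s)
  x = 1: RHS = 0, y in [0]  -> 1 point(s)
  x = 2: RHS = 1, y in [1, 18]  -> 2 point(s)
  x = 4: RHS = 7, y in [8, 11]  -> 2 point(s)
  x = 5: RHS = 5, y in [9, 10]  -> 2 point(s)
  x = 11: RHS = 16, y in [4, 15]  -> 2 point(s)
  x = 14: RHS = 5, y in [9, 10]  -> 2 point(s)
  x = 17: RHS = 9, y in [3, 16]  -> 2 point(s)
Affine points: 15. Add the point at infinity: total = 16.

#E(F_19) = 16


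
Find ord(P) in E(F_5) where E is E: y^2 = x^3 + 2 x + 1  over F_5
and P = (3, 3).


Compute successive multiples of P until we hit O:
  1P = (3, 3)
  2P = (0, 4)
  3P = (1, 3)
  4P = (1, 2)
  5P = (0, 1)
  6P = (3, 2)
  7P = O

ord(P) = 7


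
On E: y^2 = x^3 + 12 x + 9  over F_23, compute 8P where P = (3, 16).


k = 8 = 1000_2 (binary, LSB first: 0001)
Double-and-add from P = (3, 16):
  bit 0 = 0: acc unchanged = O
  bit 1 = 0: acc unchanged = O
  bit 2 = 0: acc unchanged = O
  bit 3 = 1: acc = O + (4, 12) = (4, 12)

8P = (4, 12)


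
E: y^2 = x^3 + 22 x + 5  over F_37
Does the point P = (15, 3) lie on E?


Check whether y^2 = x^3 + 22 x + 5 (mod 37) for (x, y) = (15, 3).
LHS: y^2 = 3^2 mod 37 = 9
RHS: x^3 + 22 x + 5 = 15^3 + 22*15 + 5 mod 37 = 10
LHS != RHS

No, not on the curve


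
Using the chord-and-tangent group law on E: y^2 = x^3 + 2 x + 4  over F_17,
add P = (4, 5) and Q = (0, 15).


P != Q, so use the chord formula.
s = (y2 - y1) / (x2 - x1) = (10) / (13) mod 17 = 6
x3 = s^2 - x1 - x2 mod 17 = 6^2 - 4 - 0 = 15
y3 = s (x1 - x3) - y1 mod 17 = 6 * (4 - 15) - 5 = 14

P + Q = (15, 14)


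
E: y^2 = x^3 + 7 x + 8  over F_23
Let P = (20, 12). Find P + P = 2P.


Doubling: s = (3 x1^2 + a) / (2 y1)
s = (3*20^2 + 7) / (2*12) mod 23 = 11
x3 = s^2 - 2 x1 mod 23 = 11^2 - 2*20 = 12
y3 = s (x1 - x3) - y1 mod 23 = 11 * (20 - 12) - 12 = 7

2P = (12, 7)


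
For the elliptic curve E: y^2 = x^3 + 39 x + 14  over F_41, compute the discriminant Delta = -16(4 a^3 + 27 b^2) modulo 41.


4 a^3 + 27 b^2 = 4*39^3 + 27*14^2 = 237276 + 5292 = 242568
Delta = -16 * (242568) = -3881088
Delta mod 41 = 13

Delta = 13 (mod 41)


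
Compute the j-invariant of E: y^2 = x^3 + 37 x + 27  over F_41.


Delta = -16(4 a^3 + 27 b^2) mod 41 = 30
-1728 * (4 a)^3 = -1728 * (4*37)^3 mod 41 = 17
j = 17 * 30^(-1) mod 41 = 32

j = 32 (mod 41)


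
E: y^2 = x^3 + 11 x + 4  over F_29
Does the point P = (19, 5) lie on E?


Check whether y^2 = x^3 + 11 x + 4 (mod 29) for (x, y) = (19, 5).
LHS: y^2 = 5^2 mod 29 = 25
RHS: x^3 + 11 x + 4 = 19^3 + 11*19 + 4 mod 29 = 25
LHS = RHS

Yes, on the curve


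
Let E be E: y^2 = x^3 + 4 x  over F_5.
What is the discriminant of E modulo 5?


4 a^3 + 27 b^2 = 4*4^3 + 27*0^2 = 256 + 0 = 256
Delta = -16 * (256) = -4096
Delta mod 5 = 4

Delta = 4 (mod 5)


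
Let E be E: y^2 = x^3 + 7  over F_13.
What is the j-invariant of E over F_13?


Delta = -16(4 a^3 + 27 b^2) mod 13 = 9
-1728 * (4 a)^3 = -1728 * (4*0)^3 mod 13 = 0
j = 0 * 9^(-1) mod 13 = 0

j = 0 (mod 13)


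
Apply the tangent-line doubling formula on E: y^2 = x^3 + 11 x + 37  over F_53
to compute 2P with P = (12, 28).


Doubling: s = (3 x1^2 + a) / (2 y1)
s = (3*12^2 + 11) / (2*28) mod 53 = 24
x3 = s^2 - 2 x1 mod 53 = 24^2 - 2*12 = 22
y3 = s (x1 - x3) - y1 mod 53 = 24 * (12 - 22) - 28 = 50

2P = (22, 50)


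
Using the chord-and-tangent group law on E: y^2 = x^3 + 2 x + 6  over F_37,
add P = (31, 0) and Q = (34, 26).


P != Q, so use the chord formula.
s = (y2 - y1) / (x2 - x1) = (26) / (3) mod 37 = 21
x3 = s^2 - x1 - x2 mod 37 = 21^2 - 31 - 34 = 6
y3 = s (x1 - x3) - y1 mod 37 = 21 * (31 - 6) - 0 = 7

P + Q = (6, 7)


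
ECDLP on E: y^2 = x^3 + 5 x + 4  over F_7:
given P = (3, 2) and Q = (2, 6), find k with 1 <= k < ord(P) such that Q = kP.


Enumerate multiples of P until we hit Q = (2, 6):
  1P = (3, 2)
  2P = (2, 6)
Match found at i = 2.

k = 2


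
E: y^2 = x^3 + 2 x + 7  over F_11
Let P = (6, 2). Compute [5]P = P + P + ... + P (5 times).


k = 5 = 101_2 (binary, LSB first: 101)
Double-and-add from P = (6, 2):
  bit 0 = 1: acc = O + (6, 2) = (6, 2)
  bit 1 = 0: acc unchanged = (6, 2)
  bit 2 = 1: acc = (6, 2) + (7, 1) = (10, 2)

5P = (10, 2)


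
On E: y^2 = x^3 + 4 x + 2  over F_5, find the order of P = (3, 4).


Compute successive multiples of P until we hit O:
  1P = (3, 4)
  2P = (3, 1)
  3P = O

ord(P) = 3


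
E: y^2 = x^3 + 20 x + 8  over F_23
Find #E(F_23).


For each x in F_23, count y with y^2 = x^3 + 20 x + 8 mod 23:
  x = 0: RHS = 8, y in [10, 13]  -> 2 point(s)
  x = 1: RHS = 6, y in [11, 12]  -> 2 point(s)
  x = 3: RHS = 3, y in [7, 16]  -> 2 point(s)
  x = 5: RHS = 3, y in [7, 16]  -> 2 point(s)
  x = 7: RHS = 8, y in [10, 13]  -> 2 point(s)
  x = 8: RHS = 13, y in [6, 17]  -> 2 point(s)
  x = 10: RHS = 12, y in [9, 14]  -> 2 point(s)
  x = 11: RHS = 18, y in [8, 15]  -> 2 point(s)
  x = 13: RHS = 4, y in [2, 21]  -> 2 point(s)
  x = 15: RHS = 3, y in [7, 16]  -> 2 point(s)
  x = 16: RHS = 8, y in [10, 13]  -> 2 point(s)
  x = 18: RHS = 13, y in [6, 17]  -> 2 point(s)
  x = 19: RHS = 2, y in [5, 18]  -> 2 point(s)
  x = 20: RHS = 13, y in [6, 17]  -> 2 point(s)
  x = 21: RHS = 6, y in [11, 12]  -> 2 point(s)
Affine points: 30. Add the point at infinity: total = 31.

#E(F_23) = 31


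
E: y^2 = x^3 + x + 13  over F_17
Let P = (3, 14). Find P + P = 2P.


Doubling: s = (3 x1^2 + a) / (2 y1)
s = (3*3^2 + 1) / (2*14) mod 17 = 1
x3 = s^2 - 2 x1 mod 17 = 1^2 - 2*3 = 12
y3 = s (x1 - x3) - y1 mod 17 = 1 * (3 - 12) - 14 = 11

2P = (12, 11)


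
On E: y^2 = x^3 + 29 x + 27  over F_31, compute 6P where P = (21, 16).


k = 6 = 110_2 (binary, LSB first: 011)
Double-and-add from P = (21, 16):
  bit 0 = 0: acc unchanged = O
  bit 1 = 1: acc = O + (9, 26) = (9, 26)
  bit 2 = 1: acc = (9, 26) + (20, 19) = (27, 8)

6P = (27, 8)


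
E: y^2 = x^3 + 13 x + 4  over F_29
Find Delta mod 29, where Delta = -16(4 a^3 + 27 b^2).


4 a^3 + 27 b^2 = 4*13^3 + 27*4^2 = 8788 + 432 = 9220
Delta = -16 * (9220) = -147520
Delta mod 29 = 3

Delta = 3 (mod 29)


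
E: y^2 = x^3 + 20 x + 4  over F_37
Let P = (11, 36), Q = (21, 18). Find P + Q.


P != Q, so use the chord formula.
s = (y2 - y1) / (x2 - x1) = (19) / (10) mod 37 = 13
x3 = s^2 - x1 - x2 mod 37 = 13^2 - 11 - 21 = 26
y3 = s (x1 - x3) - y1 mod 37 = 13 * (11 - 26) - 36 = 28

P + Q = (26, 28)


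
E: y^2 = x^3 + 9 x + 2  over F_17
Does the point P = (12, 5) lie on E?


Check whether y^2 = x^3 + 9 x + 2 (mod 17) for (x, y) = (12, 5).
LHS: y^2 = 5^2 mod 17 = 8
RHS: x^3 + 9 x + 2 = 12^3 + 9*12 + 2 mod 17 = 2
LHS != RHS

No, not on the curve


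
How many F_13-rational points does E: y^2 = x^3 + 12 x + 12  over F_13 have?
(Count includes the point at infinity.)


For each x in F_13, count y with y^2 = x^3 + 12 x + 12 mod 13:
  x = 0: RHS = 12, y in [5, 8]  -> 2 point(s)
  x = 1: RHS = 12, y in [5, 8]  -> 2 point(s)
  x = 3: RHS = 10, y in [6, 7]  -> 2 point(s)
  x = 6: RHS = 1, y in [1, 12]  -> 2 point(s)
  x = 7: RHS = 10, y in [6, 7]  -> 2 point(s)
  x = 8: RHS = 9, y in [3, 10]  -> 2 point(s)
  x = 9: RHS = 4, y in [2, 11]  -> 2 point(s)
  x = 10: RHS = 1, y in [1, 12]  -> 2 point(s)
  x = 12: RHS = 12, y in [5, 8]  -> 2 point(s)
Affine points: 18. Add the point at infinity: total = 19.

#E(F_13) = 19


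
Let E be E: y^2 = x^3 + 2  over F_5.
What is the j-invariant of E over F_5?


Delta = -16(4 a^3 + 27 b^2) mod 5 = 2
-1728 * (4 a)^3 = -1728 * (4*0)^3 mod 5 = 0
j = 0 * 2^(-1) mod 5 = 0

j = 0 (mod 5)


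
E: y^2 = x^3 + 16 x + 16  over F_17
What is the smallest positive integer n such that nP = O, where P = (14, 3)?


Compute successive multiples of P until we hit O:
  1P = (14, 3)
  2P = (4, 12)
  3P = (1, 4)
  4P = (1, 13)
  5P = (4, 5)
  6P = (14, 14)
  7P = O

ord(P) = 7


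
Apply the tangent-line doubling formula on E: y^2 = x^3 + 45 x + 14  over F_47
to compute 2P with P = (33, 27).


Doubling: s = (3 x1^2 + a) / (2 y1)
s = (3*33^2 + 45) / (2*27) mod 47 = 30
x3 = s^2 - 2 x1 mod 47 = 30^2 - 2*33 = 35
y3 = s (x1 - x3) - y1 mod 47 = 30 * (33 - 35) - 27 = 7

2P = (35, 7)


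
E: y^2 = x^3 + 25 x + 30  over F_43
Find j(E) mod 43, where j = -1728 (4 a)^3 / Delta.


Delta = -16(4 a^3 + 27 b^2) mod 43 = 14
-1728 * (4 a)^3 = -1728 * (4*25)^3 mod 43 = 21
j = 21 * 14^(-1) mod 43 = 23

j = 23 (mod 43)


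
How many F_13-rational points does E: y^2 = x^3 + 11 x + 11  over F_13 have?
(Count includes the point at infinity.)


For each x in F_13, count y with y^2 = x^3 + 11 x + 11 mod 13:
  x = 1: RHS = 10, y in [6, 7]  -> 2 point(s)
  x = 5: RHS = 9, y in [3, 10]  -> 2 point(s)
  x = 8: RHS = 0, y in [0]  -> 1 point(s)
  x = 10: RHS = 3, y in [4, 9]  -> 2 point(s)
  x = 12: RHS = 12, y in [5, 8]  -> 2 point(s)
Affine points: 9. Add the point at infinity: total = 10.

#E(F_13) = 10


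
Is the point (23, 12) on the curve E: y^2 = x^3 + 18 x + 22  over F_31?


Check whether y^2 = x^3 + 18 x + 22 (mod 31) for (x, y) = (23, 12).
LHS: y^2 = 12^2 mod 31 = 20
RHS: x^3 + 18 x + 22 = 23^3 + 18*23 + 22 mod 31 = 17
LHS != RHS

No, not on the curve


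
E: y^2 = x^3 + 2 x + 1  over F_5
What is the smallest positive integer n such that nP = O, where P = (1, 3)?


Compute successive multiples of P until we hit O:
  1P = (1, 3)
  2P = (3, 2)
  3P = (0, 4)
  4P = (0, 1)
  5P = (3, 3)
  6P = (1, 2)
  7P = O

ord(P) = 7


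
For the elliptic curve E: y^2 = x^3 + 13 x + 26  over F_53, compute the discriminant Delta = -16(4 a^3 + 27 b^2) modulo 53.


4 a^3 + 27 b^2 = 4*13^3 + 27*26^2 = 8788 + 18252 = 27040
Delta = -16 * (27040) = -432640
Delta mod 53 = 52

Delta = 52 (mod 53)


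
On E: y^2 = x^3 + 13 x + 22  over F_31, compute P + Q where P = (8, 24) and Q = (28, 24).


P != Q, so use the chord formula.
s = (y2 - y1) / (x2 - x1) = (0) / (20) mod 31 = 0
x3 = s^2 - x1 - x2 mod 31 = 0^2 - 8 - 28 = 26
y3 = s (x1 - x3) - y1 mod 31 = 0 * (8 - 26) - 24 = 7

P + Q = (26, 7)


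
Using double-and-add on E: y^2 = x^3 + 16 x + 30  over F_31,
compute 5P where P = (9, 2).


k = 5 = 101_2 (binary, LSB first: 101)
Double-and-add from P = (9, 2):
  bit 0 = 1: acc = O + (9, 2) = (9, 2)
  bit 1 = 0: acc unchanged = (9, 2)
  bit 2 = 1: acc = (9, 2) + (24, 28) = (5, 7)

5P = (5, 7)


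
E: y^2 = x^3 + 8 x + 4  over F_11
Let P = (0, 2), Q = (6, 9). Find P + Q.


P != Q, so use the chord formula.
s = (y2 - y1) / (x2 - x1) = (7) / (6) mod 11 = 3
x3 = s^2 - x1 - x2 mod 11 = 3^2 - 0 - 6 = 3
y3 = s (x1 - x3) - y1 mod 11 = 3 * (0 - 3) - 2 = 0

P + Q = (3, 0)


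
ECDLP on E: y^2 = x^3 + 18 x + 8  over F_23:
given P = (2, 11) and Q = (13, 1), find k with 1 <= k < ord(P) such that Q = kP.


Enumerate multiples of P until we hit Q = (13, 1):
  1P = (2, 11)
  2P = (22, 14)
  3P = (0, 10)
  4P = (4, 11)
  5P = (17, 12)
  6P = (13, 22)
  7P = (9, 5)
  8P = (1, 21)
  9P = (5, 19)
  10P = (18, 0)
  11P = (5, 4)
  12P = (1, 2)
  13P = (9, 18)
  14P = (13, 1)
Match found at i = 14.

k = 14


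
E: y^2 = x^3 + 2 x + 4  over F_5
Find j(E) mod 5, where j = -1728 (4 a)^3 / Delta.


Delta = -16(4 a^3 + 27 b^2) mod 5 = 1
-1728 * (4 a)^3 = -1728 * (4*2)^3 mod 5 = 4
j = 4 * 1^(-1) mod 5 = 4

j = 4 (mod 5)


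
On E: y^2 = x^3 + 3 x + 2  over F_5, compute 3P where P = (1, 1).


k = 3 = 11_2 (binary, LSB first: 11)
Double-and-add from P = (1, 1):
  bit 0 = 1: acc = O + (1, 1) = (1, 1)
  bit 1 = 1: acc = (1, 1) + (2, 1) = (2, 4)

3P = (2, 4)


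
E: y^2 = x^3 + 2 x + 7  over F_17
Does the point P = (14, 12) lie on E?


Check whether y^2 = x^3 + 2 x + 7 (mod 17) for (x, y) = (14, 12).
LHS: y^2 = 12^2 mod 17 = 8
RHS: x^3 + 2 x + 7 = 14^3 + 2*14 + 7 mod 17 = 8
LHS = RHS

Yes, on the curve


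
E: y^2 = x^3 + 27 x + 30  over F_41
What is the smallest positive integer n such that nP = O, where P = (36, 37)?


Compute successive multiples of P until we hit O:
  1P = (36, 37)
  2P = (6, 11)
  3P = (30, 1)
  4P = (11, 31)
  5P = (14, 6)
  6P = (40, 17)
  7P = (31, 20)
  8P = (20, 1)
  ... (continuing to 43P)
  43P = O

ord(P) = 43


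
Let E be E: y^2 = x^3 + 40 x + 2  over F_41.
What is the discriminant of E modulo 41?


4 a^3 + 27 b^2 = 4*40^3 + 27*2^2 = 256000 + 108 = 256108
Delta = -16 * (256108) = -4097728
Delta mod 41 = 17

Delta = 17 (mod 41)


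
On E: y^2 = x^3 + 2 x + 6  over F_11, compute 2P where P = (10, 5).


Doubling: s = (3 x1^2 + a) / (2 y1)
s = (3*10^2 + 2) / (2*5) mod 11 = 6
x3 = s^2 - 2 x1 mod 11 = 6^2 - 2*10 = 5
y3 = s (x1 - x3) - y1 mod 11 = 6 * (10 - 5) - 5 = 3

2P = (5, 3)
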